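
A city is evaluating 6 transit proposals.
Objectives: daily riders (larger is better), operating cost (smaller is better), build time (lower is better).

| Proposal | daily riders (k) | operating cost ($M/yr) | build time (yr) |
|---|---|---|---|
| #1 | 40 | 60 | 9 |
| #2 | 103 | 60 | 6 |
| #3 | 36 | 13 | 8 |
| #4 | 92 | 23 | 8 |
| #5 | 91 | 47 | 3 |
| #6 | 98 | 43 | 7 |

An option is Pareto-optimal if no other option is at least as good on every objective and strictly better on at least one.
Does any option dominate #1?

Yes

#2 vs #1: daily riders 103≥40, operating cost 60≤60, build time 6≤9 — #2 is at least as good on every objective and strictly better on at least one, so #2 dominates #1.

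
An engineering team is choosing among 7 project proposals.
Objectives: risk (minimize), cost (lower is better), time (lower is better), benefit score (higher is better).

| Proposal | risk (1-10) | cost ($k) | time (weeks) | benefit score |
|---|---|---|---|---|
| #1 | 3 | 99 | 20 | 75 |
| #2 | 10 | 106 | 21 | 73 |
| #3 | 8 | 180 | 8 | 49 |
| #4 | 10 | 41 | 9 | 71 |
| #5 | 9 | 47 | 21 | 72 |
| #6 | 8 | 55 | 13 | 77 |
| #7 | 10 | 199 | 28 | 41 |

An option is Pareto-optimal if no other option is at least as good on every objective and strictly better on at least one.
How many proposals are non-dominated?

#1: not dominated (best risk).
#2: dominated by #1 (risk 3≤10, cost 99≤106, time 20≤21, benefit score 75≥73).
#3: not dominated (best time).
#4: not dominated (best cost).
#5: not dominated.
#6: not dominated (best benefit score).
#7: dominated by #1 (risk 3≤10, cost 99≤199, time 20≤28, benefit score 75≥41).
Pareto-optimal: #1, #3, #4, #5, #6 → 5.

5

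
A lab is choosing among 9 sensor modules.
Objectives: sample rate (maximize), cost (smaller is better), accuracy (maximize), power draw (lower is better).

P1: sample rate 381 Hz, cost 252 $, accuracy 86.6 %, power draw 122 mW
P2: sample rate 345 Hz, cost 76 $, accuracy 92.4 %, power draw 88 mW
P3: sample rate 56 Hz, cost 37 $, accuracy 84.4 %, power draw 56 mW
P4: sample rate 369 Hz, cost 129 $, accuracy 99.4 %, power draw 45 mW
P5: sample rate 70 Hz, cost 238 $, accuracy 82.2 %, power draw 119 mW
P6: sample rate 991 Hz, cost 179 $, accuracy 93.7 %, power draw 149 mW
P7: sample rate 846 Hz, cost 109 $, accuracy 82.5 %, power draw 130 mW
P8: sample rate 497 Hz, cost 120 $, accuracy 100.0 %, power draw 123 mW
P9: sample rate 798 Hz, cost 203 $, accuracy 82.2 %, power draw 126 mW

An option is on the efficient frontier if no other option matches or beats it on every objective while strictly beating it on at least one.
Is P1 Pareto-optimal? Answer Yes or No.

P2: worse on sample rate (345 vs 381).
P3: worse on sample rate (56 vs 381).
P4: worse on sample rate (369 vs 381).
P5: worse on sample rate (70 vs 381).
P6: worse on power draw (149 vs 122).
P7: worse on accuracy (82.5 vs 86.6).
P8: worse on power draw (123 vs 122).
P9: worse on accuracy (82.2 vs 86.6).
No option is at least as good as P1 on every objective and strictly better on one.

Yes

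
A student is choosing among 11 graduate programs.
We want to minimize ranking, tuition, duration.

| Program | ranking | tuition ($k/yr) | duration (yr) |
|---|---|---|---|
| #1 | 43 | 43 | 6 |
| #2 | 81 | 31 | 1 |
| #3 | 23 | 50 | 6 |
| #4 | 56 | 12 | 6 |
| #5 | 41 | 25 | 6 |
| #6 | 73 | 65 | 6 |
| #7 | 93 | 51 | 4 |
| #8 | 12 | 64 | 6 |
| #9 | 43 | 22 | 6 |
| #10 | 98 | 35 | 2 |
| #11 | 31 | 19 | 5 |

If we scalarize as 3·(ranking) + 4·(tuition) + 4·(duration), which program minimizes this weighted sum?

#11

#1: 3·43 + 4·43 + 4·6 = 325
#2: 3·81 + 4·31 + 4·1 = 371
#3: 3·23 + 4·50 + 4·6 = 293
#4: 3·56 + 4·12 + 4·6 = 240
#5: 3·41 + 4·25 + 4·6 = 247
#6: 3·73 + 4·65 + 4·6 = 503
#7: 3·93 + 4·51 + 4·4 = 499
#8: 3·12 + 4·64 + 4·6 = 316
#9: 3·43 + 4·22 + 4·6 = 241
#10: 3·98 + 4·35 + 4·2 = 442
#11: 3·31 + 4·19 + 4·5 = 189
Lowest: #11 at 189.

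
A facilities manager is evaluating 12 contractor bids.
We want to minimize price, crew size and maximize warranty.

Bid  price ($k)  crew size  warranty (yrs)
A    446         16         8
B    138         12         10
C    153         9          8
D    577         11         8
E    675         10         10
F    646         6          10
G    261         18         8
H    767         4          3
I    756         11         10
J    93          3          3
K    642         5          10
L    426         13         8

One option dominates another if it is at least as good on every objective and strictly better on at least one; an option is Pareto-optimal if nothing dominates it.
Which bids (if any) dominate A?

B, C, L

B: price 138≤446, crew size 12≤16, warranty 10≥8 — dominates A.
C: price 153≤446, crew size 9≤16, warranty 8≥8 — dominates A.
L: price 426≤446, crew size 13≤16, warranty 8≥8 — dominates A.
Others (D, E, F, G, H, I, J, K) are each worse than A on at least one objective.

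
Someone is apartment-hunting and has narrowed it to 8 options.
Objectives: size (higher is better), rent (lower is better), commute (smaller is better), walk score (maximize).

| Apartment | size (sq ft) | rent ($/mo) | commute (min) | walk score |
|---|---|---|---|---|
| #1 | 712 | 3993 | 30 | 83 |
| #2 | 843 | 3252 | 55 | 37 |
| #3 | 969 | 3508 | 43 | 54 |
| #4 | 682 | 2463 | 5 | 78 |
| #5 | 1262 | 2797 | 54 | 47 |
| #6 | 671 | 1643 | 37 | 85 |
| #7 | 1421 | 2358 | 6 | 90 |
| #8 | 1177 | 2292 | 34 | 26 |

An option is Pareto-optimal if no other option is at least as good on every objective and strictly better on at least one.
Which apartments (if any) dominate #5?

#7

#7: size 1421≥1262, rent 2358≤2797, commute 6≤54, walk score 90≥47 — dominates #5.
Others (#1, #2, #3, #4, #6, #8) are each worse than #5 on at least one objective.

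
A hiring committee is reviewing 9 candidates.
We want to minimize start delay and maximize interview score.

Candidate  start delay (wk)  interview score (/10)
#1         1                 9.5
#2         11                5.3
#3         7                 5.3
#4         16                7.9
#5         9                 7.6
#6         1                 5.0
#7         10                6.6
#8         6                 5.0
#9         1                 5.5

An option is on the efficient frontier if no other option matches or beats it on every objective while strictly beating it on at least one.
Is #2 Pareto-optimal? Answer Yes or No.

No

#1 vs #2: start delay 1≤11, interview score 9.5≥5.3 — #1 is at least as good on every objective and strictly better on at least one, so #1 dominates #2.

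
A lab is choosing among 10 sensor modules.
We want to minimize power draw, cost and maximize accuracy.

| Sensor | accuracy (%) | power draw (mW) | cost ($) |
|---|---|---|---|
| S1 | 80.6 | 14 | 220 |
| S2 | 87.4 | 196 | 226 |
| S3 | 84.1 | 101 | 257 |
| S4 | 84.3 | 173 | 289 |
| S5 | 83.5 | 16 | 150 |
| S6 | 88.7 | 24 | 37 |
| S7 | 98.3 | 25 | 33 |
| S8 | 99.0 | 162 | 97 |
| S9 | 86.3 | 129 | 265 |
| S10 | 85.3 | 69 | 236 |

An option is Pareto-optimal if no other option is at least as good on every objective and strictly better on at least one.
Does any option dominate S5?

No

S1: worse on accuracy (80.6 vs 83.5).
S2: worse on power draw (196 vs 16).
S3: worse on power draw (101 vs 16).
S4: worse on power draw (173 vs 16).
S6: worse on power draw (24 vs 16).
S7: worse on power draw (25 vs 16).
S8: worse on power draw (162 vs 16).
S9: worse on power draw (129 vs 16).
S10: worse on power draw (69 vs 16).
No option is at least as good as S5 on every objective and strictly better on one.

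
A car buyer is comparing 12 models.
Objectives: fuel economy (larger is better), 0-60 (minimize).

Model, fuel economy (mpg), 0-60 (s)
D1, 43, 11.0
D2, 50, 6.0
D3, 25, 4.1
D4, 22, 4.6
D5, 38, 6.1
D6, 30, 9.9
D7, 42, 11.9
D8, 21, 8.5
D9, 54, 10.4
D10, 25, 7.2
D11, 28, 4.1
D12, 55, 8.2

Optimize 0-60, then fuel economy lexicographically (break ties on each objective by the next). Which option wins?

First minimize 0-60: best is 4.1, kept {D3, D11}.
Then maximize fuel economy: best is 28, kept {D11}.

D11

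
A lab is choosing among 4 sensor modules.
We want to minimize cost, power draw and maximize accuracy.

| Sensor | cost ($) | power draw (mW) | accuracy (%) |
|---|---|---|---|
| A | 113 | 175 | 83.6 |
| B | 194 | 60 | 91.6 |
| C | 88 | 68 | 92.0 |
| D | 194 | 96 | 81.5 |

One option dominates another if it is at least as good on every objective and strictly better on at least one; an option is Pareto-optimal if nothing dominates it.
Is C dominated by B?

No

B vs C: B is worse on cost (194 vs 88), so it does not dominate C.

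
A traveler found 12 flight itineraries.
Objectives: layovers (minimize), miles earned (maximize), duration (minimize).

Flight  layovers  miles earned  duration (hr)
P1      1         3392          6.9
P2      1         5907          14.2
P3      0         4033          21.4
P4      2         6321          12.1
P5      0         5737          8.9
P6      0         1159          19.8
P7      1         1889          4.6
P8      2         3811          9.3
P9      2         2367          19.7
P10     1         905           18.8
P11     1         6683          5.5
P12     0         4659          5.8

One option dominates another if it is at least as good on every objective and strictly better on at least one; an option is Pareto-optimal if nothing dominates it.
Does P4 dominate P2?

P4 vs P2: P4 is worse on layovers (2 vs 1), so it does not dominate P2.

No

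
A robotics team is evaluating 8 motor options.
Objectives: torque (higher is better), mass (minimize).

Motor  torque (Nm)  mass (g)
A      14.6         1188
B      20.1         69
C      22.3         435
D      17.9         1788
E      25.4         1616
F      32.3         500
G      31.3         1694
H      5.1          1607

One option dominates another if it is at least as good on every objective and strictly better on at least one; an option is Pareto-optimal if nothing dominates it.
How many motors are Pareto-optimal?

A: dominated by B (torque 20.1≥14.6, mass 69≤1188).
B: not dominated (best mass).
C: not dominated.
D: dominated by B (torque 20.1≥17.9, mass 69≤1788).
E: dominated by F (torque 32.3≥25.4, mass 500≤1616).
F: not dominated (best torque).
G: dominated by F (torque 32.3≥31.3, mass 500≤1694).
H: dominated by A (torque 14.6≥5.1, mass 1188≤1607).
Pareto-optimal: B, C, F → 3.

3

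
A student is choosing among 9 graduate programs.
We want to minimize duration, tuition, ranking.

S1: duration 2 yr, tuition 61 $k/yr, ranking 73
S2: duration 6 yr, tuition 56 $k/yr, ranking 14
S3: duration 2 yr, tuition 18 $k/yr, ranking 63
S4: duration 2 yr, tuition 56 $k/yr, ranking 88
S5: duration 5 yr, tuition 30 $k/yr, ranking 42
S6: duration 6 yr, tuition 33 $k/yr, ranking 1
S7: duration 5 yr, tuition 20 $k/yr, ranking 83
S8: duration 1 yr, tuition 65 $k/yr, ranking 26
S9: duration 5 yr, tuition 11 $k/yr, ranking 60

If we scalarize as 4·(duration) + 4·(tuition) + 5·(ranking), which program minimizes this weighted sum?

S6

S1: 4·2 + 4·61 + 5·73 = 617
S2: 4·6 + 4·56 + 5·14 = 318
S3: 4·2 + 4·18 + 5·63 = 395
S4: 4·2 + 4·56 + 5·88 = 672
S5: 4·5 + 4·30 + 5·42 = 350
S6: 4·6 + 4·33 + 5·1 = 161
S7: 4·5 + 4·20 + 5·83 = 515
S8: 4·1 + 4·65 + 5·26 = 394
S9: 4·5 + 4·11 + 5·60 = 364
Lowest: S6 at 161.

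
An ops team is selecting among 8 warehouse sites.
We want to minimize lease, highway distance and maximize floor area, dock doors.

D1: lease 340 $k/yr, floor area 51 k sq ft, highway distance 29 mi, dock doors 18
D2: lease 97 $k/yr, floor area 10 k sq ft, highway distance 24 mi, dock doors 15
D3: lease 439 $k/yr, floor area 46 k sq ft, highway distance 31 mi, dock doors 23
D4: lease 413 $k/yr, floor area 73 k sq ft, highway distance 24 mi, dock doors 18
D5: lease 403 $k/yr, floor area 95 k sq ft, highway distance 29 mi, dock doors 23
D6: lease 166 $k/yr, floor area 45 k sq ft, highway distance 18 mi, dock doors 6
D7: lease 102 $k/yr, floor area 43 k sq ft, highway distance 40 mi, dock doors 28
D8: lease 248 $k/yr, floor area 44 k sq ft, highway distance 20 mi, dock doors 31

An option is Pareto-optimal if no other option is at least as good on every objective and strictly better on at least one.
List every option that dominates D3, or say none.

D5

D5: lease 403≤439, floor area 95≥46, highway distance 29≤31, dock doors 23≥23 — dominates D3.
Others (D1, D2, D4, D6, D7, D8) are each worse than D3 on at least one objective.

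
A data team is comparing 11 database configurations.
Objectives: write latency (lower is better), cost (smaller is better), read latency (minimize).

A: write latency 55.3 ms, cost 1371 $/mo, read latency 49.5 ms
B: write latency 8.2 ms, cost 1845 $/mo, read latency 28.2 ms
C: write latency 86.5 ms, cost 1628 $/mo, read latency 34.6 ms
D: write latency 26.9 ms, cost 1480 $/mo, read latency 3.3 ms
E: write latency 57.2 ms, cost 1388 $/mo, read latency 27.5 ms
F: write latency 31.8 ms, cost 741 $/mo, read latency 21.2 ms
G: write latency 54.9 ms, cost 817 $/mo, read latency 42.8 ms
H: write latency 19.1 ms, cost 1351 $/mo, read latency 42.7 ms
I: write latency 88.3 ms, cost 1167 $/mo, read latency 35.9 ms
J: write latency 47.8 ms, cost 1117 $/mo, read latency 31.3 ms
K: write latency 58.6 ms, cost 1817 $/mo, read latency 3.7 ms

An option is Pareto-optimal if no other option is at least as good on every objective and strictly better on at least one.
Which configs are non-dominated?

A: dominated by F (write latency 31.8≤55.3, cost 741≤1371, read latency 21.2≤49.5).
B: not dominated (best write latency).
C: dominated by D (write latency 26.9≤86.5, cost 1480≤1628, read latency 3.3≤34.6).
D: not dominated (best read latency).
E: dominated by F (write latency 31.8≤57.2, cost 741≤1388, read latency 21.2≤27.5).
F: not dominated (best cost).
G: dominated by F (write latency 31.8≤54.9, cost 741≤817, read latency 21.2≤42.8).
H: not dominated.
I: dominated by F (write latency 31.8≤88.3, cost 741≤1167, read latency 21.2≤35.9).
J: dominated by F (write latency 31.8≤47.8, cost 741≤1117, read latency 21.2≤31.3).
K: dominated by D (write latency 26.9≤58.6, cost 1480≤1817, read latency 3.3≤3.7).

B, D, F, H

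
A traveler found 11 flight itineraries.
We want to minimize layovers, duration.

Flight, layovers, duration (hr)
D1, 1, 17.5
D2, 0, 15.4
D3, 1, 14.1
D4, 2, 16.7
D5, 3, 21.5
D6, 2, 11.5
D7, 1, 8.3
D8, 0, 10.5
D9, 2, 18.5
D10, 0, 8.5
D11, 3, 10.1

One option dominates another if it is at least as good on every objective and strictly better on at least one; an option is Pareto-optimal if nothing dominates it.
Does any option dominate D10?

No

D1: worse on layovers (1 vs 0).
D2: worse on duration (15.4 vs 8.5).
D3: worse on layovers (1 vs 0).
D4: worse on layovers (2 vs 0).
D5: worse on layovers (3 vs 0).
D6: worse on layovers (2 vs 0).
D7: worse on layovers (1 vs 0).
D8: worse on duration (10.5 vs 8.5).
D9: worse on layovers (2 vs 0).
D11: worse on layovers (3 vs 0).
No option is at least as good as D10 on every objective and strictly better on one.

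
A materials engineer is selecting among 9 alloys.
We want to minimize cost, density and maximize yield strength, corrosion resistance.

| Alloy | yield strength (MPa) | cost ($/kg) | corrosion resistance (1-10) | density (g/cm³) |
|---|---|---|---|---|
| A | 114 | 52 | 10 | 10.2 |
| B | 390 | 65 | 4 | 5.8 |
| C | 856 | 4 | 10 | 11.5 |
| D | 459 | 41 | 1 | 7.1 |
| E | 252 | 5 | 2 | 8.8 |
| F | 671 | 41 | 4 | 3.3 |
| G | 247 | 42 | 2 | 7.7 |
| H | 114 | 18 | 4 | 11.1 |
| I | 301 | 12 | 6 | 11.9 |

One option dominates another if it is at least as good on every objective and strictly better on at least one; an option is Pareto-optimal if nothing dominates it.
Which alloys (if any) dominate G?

F

F: yield strength 671≥247, cost 41≤42, corrosion resistance 4≥2, density 3.3≤7.7 — dominates G.
Others (A, B, C, D, E, H, I) are each worse than G on at least one objective.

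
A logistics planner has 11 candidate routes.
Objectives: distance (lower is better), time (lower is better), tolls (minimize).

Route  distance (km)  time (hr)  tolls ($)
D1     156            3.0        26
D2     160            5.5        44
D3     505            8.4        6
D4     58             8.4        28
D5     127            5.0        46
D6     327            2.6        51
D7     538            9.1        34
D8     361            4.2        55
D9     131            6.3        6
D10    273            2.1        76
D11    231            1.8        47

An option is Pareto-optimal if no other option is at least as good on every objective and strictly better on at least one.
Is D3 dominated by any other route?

D9 vs D3: distance 131≤505, time 6.3≤8.4, tolls 6≤6 — D9 is at least as good on every objective and strictly better on at least one, so D9 dominates D3.

Yes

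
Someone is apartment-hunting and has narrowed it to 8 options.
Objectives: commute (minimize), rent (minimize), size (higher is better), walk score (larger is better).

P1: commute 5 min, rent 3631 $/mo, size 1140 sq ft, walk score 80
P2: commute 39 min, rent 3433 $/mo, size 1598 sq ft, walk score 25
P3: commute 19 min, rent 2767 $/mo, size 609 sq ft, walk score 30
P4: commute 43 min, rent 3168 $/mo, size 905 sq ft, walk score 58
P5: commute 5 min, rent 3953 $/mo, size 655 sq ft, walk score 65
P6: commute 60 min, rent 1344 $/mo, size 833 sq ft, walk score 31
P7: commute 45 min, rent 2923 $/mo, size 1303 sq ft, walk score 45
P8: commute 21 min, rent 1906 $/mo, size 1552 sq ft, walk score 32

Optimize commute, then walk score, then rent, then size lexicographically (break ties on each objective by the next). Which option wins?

First minimize commute: best is 5, kept {P1, P5}.
Then maximize walk score: best is 80, kept {P1}.

P1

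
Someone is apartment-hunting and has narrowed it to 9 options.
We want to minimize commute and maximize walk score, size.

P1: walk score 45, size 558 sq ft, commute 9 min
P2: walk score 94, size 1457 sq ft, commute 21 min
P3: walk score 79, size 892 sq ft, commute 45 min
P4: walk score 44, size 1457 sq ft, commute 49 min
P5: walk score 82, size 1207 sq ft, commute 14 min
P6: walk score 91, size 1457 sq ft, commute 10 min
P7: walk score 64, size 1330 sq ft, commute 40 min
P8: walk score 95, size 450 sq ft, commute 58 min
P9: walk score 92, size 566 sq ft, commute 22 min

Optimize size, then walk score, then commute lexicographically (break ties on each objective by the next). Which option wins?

P2

First maximize size: best is 1457, kept {P2, P4, P6}.
Then maximize walk score: best is 94, kept {P2}.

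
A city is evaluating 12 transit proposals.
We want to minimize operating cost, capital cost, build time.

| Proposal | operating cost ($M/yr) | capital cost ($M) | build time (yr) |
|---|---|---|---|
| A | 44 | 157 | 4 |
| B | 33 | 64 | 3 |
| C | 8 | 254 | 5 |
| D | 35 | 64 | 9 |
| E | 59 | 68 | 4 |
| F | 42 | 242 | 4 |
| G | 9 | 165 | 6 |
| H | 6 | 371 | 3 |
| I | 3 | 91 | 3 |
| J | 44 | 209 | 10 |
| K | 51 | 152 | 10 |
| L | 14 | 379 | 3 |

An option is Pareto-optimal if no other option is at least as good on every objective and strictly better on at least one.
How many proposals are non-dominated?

A: dominated by B (operating cost 33≤44, capital cost 64≤157, build time 3≤4).
B: not dominated.
C: dominated by I (operating cost 3≤8, capital cost 91≤254, build time 3≤5).
D: dominated by B (operating cost 33≤35, capital cost 64≤64, build time 3≤9).
E: dominated by B (operating cost 33≤59, capital cost 64≤68, build time 3≤4).
F: dominated by B (operating cost 33≤42, capital cost 64≤242, build time 3≤4).
G: dominated by I (operating cost 3≤9, capital cost 91≤165, build time 3≤6).
H: dominated by I (operating cost 3≤6, capital cost 91≤371, build time 3≤3).
I: not dominated (best operating cost).
J: dominated by A (operating cost 44≤44, capital cost 157≤209, build time 4≤10).
K: dominated by B (operating cost 33≤51, capital cost 64≤152, build time 3≤10).
L: dominated by H (operating cost 6≤14, capital cost 371≤379, build time 3≤3).
Pareto-optimal: B, I → 2.

2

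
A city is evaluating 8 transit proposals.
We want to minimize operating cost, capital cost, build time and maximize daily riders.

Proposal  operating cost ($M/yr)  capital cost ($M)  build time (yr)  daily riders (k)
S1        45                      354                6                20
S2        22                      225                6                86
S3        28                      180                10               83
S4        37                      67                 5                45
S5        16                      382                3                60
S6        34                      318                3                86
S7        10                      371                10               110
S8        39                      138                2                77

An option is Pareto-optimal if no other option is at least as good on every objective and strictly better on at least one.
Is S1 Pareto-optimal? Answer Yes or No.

S2 vs S1: operating cost 22≤45, capital cost 225≤354, build time 6≤6, daily riders 86≥20 — S2 is at least as good on every objective and strictly better on at least one, so S2 dominates S1.

No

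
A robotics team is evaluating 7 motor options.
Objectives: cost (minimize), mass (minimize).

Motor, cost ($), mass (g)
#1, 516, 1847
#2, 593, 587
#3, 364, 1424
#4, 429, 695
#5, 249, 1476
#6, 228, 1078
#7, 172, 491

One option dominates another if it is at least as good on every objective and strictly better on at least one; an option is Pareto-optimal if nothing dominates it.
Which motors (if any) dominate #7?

#1: worse on cost (516 vs 172).
#2: worse on cost (593 vs 172).
#3: worse on cost (364 vs 172).
#4: worse on cost (429 vs 172).
#5: worse on cost (249 vs 172).
#6: worse on cost (228 vs 172).
No option dominates #7.

none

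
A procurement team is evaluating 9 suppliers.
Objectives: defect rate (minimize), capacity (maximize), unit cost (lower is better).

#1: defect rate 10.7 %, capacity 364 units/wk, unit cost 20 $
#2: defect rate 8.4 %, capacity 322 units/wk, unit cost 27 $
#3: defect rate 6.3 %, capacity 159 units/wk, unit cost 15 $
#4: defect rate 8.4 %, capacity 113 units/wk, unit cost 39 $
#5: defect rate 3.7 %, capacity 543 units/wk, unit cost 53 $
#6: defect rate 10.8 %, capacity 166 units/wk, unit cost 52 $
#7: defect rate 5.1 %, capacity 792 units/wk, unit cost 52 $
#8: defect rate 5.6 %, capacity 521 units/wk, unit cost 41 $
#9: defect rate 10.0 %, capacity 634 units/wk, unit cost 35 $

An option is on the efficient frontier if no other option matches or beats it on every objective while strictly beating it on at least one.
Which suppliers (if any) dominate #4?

#2, #3

#2: defect rate 8.4≤8.4, capacity 322≥113, unit cost 27≤39 — dominates #4.
#3: defect rate 6.3≤8.4, capacity 159≥113, unit cost 15≤39 — dominates #4.
Others (#1, #5, #6, #7, #8, #9) are each worse than #4 on at least one objective.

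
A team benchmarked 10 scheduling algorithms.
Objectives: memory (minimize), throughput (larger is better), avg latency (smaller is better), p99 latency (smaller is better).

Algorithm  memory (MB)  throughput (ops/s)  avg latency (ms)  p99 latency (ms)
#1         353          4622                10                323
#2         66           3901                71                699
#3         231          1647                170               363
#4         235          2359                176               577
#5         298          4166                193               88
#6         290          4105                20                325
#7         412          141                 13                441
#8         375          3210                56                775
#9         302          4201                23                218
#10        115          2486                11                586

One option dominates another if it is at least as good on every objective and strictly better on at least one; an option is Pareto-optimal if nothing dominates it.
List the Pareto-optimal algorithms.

#1, #2, #3, #4, #5, #6, #9, #10

#1: not dominated (best throughput).
#2: not dominated (best memory).
#3: not dominated.
#4: not dominated.
#5: not dominated (best p99 latency).
#6: not dominated.
#7: dominated by #1 (memory 353≤412, throughput 4622≥141, avg latency 10≤13, p99 latency 323≤441).
#8: dominated by #1 (memory 353≤375, throughput 4622≥3210, avg latency 10≤56, p99 latency 323≤775).
#9: not dominated.
#10: not dominated.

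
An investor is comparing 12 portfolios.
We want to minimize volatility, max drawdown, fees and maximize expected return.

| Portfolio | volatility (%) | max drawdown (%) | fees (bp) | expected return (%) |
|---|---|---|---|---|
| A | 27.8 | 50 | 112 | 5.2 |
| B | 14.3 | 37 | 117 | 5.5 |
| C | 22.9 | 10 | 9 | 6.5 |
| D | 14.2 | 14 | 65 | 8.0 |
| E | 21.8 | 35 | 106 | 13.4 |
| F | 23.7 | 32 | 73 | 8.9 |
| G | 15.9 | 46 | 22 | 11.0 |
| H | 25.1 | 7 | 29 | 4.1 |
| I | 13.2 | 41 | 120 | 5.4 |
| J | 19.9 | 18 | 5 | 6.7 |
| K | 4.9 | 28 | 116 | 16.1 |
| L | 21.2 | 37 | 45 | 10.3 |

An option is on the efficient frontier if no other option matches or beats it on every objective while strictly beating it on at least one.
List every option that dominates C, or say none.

none

A: worse on volatility (27.8 vs 22.9).
B: worse on max drawdown (37 vs 10).
D: worse on max drawdown (14 vs 10).
E: worse on max drawdown (35 vs 10).
F: worse on volatility (23.7 vs 22.9).
G: worse on max drawdown (46 vs 10).
H: worse on volatility (25.1 vs 22.9).
I: worse on max drawdown (41 vs 10).
J: worse on max drawdown (18 vs 10).
K: worse on max drawdown (28 vs 10).
L: worse on max drawdown (37 vs 10).
No option dominates C.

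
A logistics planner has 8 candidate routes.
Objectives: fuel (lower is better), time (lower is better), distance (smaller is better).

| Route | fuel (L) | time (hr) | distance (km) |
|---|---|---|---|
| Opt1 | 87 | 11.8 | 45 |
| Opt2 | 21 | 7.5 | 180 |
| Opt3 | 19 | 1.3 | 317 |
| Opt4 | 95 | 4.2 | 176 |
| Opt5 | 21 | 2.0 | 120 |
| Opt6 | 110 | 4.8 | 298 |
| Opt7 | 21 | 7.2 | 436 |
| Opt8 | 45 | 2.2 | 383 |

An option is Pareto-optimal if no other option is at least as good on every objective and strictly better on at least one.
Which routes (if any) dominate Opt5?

Opt1: worse on fuel (87 vs 21).
Opt2: worse on time (7.5 vs 2.0).
Opt3: worse on distance (317 vs 120).
Opt4: worse on fuel (95 vs 21).
Opt6: worse on fuel (110 vs 21).
Opt7: worse on time (7.2 vs 2.0).
Opt8: worse on fuel (45 vs 21).
No option dominates Opt5.

none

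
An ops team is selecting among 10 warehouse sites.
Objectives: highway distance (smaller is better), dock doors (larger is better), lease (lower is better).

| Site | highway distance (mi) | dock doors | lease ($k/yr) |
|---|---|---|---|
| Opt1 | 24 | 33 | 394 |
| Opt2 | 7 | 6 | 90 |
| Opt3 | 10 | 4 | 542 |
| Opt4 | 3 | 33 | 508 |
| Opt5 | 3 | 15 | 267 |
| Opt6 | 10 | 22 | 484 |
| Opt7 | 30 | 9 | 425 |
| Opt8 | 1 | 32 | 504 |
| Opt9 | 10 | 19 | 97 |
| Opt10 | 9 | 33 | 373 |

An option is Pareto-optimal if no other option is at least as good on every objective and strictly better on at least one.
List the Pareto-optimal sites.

Opt2, Opt4, Opt5, Opt8, Opt9, Opt10

Opt1: dominated by Opt10 (highway distance 9≤24, dock doors 33≥33, lease 373≤394).
Opt2: not dominated (best lease).
Opt3: dominated by Opt2 (highway distance 7≤10, dock doors 6≥4, lease 90≤542).
Opt4: not dominated.
Opt5: not dominated.
Opt6: dominated by Opt10 (highway distance 9≤10, dock doors 33≥22, lease 373≤484).
Opt7: dominated by Opt1 (highway distance 24≤30, dock doors 33≥9, lease 394≤425).
Opt8: not dominated (best highway distance).
Opt9: not dominated.
Opt10: not dominated.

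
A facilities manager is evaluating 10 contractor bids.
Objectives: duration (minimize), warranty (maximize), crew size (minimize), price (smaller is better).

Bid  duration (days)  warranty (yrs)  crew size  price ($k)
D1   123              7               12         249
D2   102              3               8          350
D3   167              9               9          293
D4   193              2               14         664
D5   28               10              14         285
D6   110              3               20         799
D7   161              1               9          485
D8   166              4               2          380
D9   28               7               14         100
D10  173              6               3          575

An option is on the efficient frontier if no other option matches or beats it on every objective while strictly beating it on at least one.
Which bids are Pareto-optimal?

D1: not dominated.
D2: not dominated.
D3: not dominated.
D4: dominated by D1 (duration 123≤193, warranty 7≥2, crew size 12≤14, price 249≤664).
D5: not dominated (best warranty).
D6: dominated by D2 (duration 102≤110, warranty 3≥3, crew size 8≤20, price 350≤799).
D7: dominated by D2 (duration 102≤161, warranty 3≥1, crew size 8≤9, price 350≤485).
D8: not dominated (best crew size).
D9: not dominated (best price).
D10: not dominated.

D1, D2, D3, D5, D8, D9, D10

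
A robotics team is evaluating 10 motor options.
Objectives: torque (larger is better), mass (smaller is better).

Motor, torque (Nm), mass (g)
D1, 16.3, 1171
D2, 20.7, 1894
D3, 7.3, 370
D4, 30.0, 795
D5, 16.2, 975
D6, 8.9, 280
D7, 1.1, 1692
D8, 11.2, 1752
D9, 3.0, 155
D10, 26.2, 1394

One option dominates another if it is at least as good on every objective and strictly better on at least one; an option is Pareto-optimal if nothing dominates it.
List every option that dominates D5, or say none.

D4: torque 30.0≥16.2, mass 795≤975 — dominates D5.
Others (D1, D2, D3, D6, D7, D8, D9, D10) are each worse than D5 on at least one objective.

D4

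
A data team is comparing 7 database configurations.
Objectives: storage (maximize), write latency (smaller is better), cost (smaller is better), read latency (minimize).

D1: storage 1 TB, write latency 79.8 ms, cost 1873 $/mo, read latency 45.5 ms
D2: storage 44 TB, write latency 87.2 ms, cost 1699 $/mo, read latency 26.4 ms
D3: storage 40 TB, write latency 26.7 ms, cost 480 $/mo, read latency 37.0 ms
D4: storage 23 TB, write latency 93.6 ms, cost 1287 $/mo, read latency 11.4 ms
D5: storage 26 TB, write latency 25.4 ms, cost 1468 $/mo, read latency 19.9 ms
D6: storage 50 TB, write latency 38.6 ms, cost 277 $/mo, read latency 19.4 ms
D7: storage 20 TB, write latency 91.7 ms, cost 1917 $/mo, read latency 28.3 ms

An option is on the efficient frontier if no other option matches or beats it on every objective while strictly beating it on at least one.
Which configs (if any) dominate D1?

D3: storage 40≥1, write latency 26.7≤79.8, cost 480≤1873, read latency 37.0≤45.5 — dominates D1.
D5: storage 26≥1, write latency 25.4≤79.8, cost 1468≤1873, read latency 19.9≤45.5 — dominates D1.
D6: storage 50≥1, write latency 38.6≤79.8, cost 277≤1873, read latency 19.4≤45.5 — dominates D1.
Others (D2, D4, D7) are each worse than D1 on at least one objective.

D3, D5, D6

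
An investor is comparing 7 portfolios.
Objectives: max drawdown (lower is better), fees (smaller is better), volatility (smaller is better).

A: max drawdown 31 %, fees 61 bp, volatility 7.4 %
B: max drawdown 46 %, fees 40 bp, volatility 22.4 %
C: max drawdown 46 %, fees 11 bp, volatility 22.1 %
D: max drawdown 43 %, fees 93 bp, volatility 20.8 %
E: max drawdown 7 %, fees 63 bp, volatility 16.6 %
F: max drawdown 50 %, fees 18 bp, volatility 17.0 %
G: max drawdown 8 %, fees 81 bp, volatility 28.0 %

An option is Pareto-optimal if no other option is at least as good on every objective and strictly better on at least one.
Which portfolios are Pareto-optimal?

A, C, E, F

A: not dominated (best volatility).
B: dominated by C (max drawdown 46≤46, fees 11≤40, volatility 22.1≤22.4).
C: not dominated (best fees).
D: dominated by A (max drawdown 31≤43, fees 61≤93, volatility 7.4≤20.8).
E: not dominated (best max drawdown).
F: not dominated.
G: dominated by E (max drawdown 7≤8, fees 63≤81, volatility 16.6≤28.0).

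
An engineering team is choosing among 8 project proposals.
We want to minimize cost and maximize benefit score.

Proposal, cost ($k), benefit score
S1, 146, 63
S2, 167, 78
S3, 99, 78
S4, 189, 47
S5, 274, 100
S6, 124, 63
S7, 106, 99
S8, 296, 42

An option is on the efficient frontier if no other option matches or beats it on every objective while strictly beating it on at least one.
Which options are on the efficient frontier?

S3, S5, S7

S1: dominated by S3 (cost 99≤146, benefit score 78≥63).
S2: dominated by S3 (cost 99≤167, benefit score 78≥78).
S3: not dominated (best cost).
S4: dominated by S1 (cost 146≤189, benefit score 63≥47).
S5: not dominated (best benefit score).
S6: dominated by S3 (cost 99≤124, benefit score 78≥63).
S7: not dominated.
S8: dominated by S1 (cost 146≤296, benefit score 63≥42).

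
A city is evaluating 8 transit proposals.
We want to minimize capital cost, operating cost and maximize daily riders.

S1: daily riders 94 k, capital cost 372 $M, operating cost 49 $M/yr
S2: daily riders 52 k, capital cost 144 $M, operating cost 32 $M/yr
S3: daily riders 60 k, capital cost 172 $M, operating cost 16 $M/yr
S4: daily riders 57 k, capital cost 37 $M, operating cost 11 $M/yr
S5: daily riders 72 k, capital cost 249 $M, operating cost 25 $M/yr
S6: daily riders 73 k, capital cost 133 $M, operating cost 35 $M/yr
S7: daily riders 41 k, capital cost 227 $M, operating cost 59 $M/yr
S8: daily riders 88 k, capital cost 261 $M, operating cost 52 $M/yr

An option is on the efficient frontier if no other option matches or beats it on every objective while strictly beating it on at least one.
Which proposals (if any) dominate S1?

none

S2: worse on daily riders (52 vs 94).
S3: worse on daily riders (60 vs 94).
S4: worse on daily riders (57 vs 94).
S5: worse on daily riders (72 vs 94).
S6: worse on daily riders (73 vs 94).
S7: worse on daily riders (41 vs 94).
S8: worse on daily riders (88 vs 94).
No option dominates S1.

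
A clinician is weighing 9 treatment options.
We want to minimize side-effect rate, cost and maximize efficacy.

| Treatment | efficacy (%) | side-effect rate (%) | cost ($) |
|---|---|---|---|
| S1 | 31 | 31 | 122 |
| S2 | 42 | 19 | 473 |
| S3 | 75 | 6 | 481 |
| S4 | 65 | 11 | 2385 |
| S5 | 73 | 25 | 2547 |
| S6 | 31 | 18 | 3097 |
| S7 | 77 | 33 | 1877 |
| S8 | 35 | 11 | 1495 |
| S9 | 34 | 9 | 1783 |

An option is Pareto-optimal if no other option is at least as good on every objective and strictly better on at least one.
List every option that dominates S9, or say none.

S3

S3: efficacy 75≥34, side-effect rate 6≤9, cost 481≤1783 — dominates S9.
Others (S1, S2, S4, S5, S6, S7, S8) are each worse than S9 on at least one objective.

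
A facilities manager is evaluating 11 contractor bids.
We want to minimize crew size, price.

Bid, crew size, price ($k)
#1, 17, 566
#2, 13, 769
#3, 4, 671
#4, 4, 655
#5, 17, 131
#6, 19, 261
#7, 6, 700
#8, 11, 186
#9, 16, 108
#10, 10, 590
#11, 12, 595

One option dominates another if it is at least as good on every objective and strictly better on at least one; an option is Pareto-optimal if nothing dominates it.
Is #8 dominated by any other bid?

No

#1: worse on crew size (17 vs 11).
#2: worse on crew size (13 vs 11).
#3: worse on price (671 vs 186).
#4: worse on price (655 vs 186).
#5: worse on crew size (17 vs 11).
#6: worse on crew size (19 vs 11).
#7: worse on price (700 vs 186).
#9: worse on crew size (16 vs 11).
#10: worse on price (590 vs 186).
#11: worse on crew size (12 vs 11).
No option is at least as good as #8 on every objective and strictly better on one.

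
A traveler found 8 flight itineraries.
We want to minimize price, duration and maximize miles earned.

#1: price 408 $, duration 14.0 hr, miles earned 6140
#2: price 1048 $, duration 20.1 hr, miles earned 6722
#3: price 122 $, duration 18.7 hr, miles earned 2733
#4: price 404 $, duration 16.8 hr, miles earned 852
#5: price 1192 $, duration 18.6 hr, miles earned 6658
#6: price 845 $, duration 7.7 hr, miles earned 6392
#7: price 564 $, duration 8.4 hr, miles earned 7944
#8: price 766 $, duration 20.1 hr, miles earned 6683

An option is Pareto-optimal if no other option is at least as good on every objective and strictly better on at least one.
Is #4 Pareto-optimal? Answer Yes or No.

Yes

#1: worse on price (408 vs 404).
#2: worse on price (1048 vs 404).
#3: worse on duration (18.7 vs 16.8).
#5: worse on price (1192 vs 404).
#6: worse on price (845 vs 404).
#7: worse on price (564 vs 404).
#8: worse on price (766 vs 404).
No option is at least as good as #4 on every objective and strictly better on one.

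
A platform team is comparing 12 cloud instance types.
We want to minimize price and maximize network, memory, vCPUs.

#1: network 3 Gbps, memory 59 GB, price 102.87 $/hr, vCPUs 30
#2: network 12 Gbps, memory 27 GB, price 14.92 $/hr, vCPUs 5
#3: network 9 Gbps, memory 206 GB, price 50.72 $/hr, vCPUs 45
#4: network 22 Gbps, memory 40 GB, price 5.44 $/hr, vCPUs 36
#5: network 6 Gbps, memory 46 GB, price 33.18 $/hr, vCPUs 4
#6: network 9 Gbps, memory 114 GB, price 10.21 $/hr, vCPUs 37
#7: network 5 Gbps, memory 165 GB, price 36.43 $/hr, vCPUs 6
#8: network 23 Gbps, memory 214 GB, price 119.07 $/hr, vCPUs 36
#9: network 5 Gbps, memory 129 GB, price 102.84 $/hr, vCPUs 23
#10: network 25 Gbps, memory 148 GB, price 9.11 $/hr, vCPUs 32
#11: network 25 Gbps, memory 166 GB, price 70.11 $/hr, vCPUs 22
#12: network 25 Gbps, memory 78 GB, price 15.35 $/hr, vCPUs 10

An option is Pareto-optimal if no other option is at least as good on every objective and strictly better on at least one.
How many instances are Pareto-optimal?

#1: dominated by #3 (network 9≥3, memory 206≥59, price 50.72≤102.87, vCPUs 45≥30).
#2: dominated by #4 (network 22≥12, memory 40≥27, price 5.44≤14.92, vCPUs 36≥5).
#3: not dominated (best vCPUs).
#4: not dominated (best price).
#5: dominated by #6 (network 9≥6, memory 114≥46, price 10.21≤33.18, vCPUs 37≥4).
#6: not dominated.
#7: not dominated.
#8: not dominated (best memory).
#9: dominated by #3 (network 9≥5, memory 206≥129, price 50.72≤102.84, vCPUs 45≥23).
#10: not dominated.
#11: not dominated.
#12: dominated by #10 (network 25≥25, memory 148≥78, price 9.11≤15.35, vCPUs 32≥10).
Pareto-optimal: #3, #4, #6, #7, #8, #10, #11 → 7.

7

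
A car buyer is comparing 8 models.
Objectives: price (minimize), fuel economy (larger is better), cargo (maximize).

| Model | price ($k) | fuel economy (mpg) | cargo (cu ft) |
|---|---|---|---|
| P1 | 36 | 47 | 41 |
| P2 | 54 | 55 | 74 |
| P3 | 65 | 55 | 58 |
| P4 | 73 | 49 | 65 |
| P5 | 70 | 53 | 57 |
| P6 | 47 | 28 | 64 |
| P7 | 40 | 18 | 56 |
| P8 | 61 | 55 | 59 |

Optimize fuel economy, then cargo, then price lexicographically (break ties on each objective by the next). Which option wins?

P2

First maximize fuel economy: best is 55, kept {P2, P3, P8}.
Then maximize cargo: best is 74, kept {P2}.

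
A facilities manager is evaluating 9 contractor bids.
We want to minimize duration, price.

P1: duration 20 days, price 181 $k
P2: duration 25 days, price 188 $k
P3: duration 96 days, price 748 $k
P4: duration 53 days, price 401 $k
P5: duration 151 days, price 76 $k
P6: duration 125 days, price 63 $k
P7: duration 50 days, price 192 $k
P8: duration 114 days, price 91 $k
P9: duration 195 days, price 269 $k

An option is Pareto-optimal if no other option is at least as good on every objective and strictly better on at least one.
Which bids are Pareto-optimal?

P1, P6, P8

P1: not dominated (best duration).
P2: dominated by P1 (duration 20≤25, price 181≤188).
P3: dominated by P1 (duration 20≤96, price 181≤748).
P4: dominated by P1 (duration 20≤53, price 181≤401).
P5: dominated by P6 (duration 125≤151, price 63≤76).
P6: not dominated (best price).
P7: dominated by P1 (duration 20≤50, price 181≤192).
P8: not dominated.
P9: dominated by P1 (duration 20≤195, price 181≤269).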